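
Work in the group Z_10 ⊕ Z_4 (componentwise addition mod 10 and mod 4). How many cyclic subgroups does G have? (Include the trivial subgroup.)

12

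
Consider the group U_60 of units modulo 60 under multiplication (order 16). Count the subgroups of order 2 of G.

|G| = 16 and 2 | 16, so subgroups of order 2 are possible by Lagrange.
The subgroups of order 2 are: {1, 11}; {1, 19}; {1, 29}; {1, 31}; … (7 in all).
So G has 7 subgroups of order 2.

7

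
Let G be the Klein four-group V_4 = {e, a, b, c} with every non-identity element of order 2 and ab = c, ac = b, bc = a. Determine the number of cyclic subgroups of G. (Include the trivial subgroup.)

4

Group the elements of G by the cyclic subgroup they generate; each cyclic subgroup of order d accounts for φ(d) elements.
Cyclic subgroups by order — order 1: 1; order 2: 3.
Total: 4.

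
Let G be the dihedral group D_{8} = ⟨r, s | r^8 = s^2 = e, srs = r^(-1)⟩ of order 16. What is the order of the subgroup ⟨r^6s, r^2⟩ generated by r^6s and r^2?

|⟨r^6s⟩| = 2 and |⟨r^2⟩| = 4, so |H| is a multiple of lcm(2, 4) = 4 and divides |G| = 16.
Closing under the operation: H = {e, r^2, r^4, r^6, s, r^2s, r^4s, r^6s}, so |H| = 8.

8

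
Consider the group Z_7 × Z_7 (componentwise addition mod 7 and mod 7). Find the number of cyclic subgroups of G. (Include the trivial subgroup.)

A cyclic subgroup of order d is generated by each of its φ(d) elements of order d, so the cyclic subgroups of order d number (#elements of order d)/φ(d).
Cyclic subgroups by order — order 1: 1; order 7: 8.
Total: 9.

9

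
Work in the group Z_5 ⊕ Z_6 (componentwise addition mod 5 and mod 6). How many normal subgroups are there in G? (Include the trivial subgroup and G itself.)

8

G is abelian, so every subgroup is normal.
G has 8 subgroups in total, hence 8 normal subgroups.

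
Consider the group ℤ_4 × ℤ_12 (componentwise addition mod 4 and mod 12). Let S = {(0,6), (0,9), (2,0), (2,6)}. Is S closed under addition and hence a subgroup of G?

No

The identity (0,0) ∉ S, so S is not a subgroup.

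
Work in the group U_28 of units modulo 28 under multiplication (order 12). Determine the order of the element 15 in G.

2

Compute successive powers of 15 mod 28: 15, 1; 15^2 ≡ 1 (mod 28).
So |⟨15⟩| = 2.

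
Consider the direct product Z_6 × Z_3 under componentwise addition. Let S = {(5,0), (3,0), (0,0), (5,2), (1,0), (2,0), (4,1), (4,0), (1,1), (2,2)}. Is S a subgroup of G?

No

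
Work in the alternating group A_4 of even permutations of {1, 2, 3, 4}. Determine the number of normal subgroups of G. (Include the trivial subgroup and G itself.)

G has 10 subgroups. Checking conjugation-invariance by order — order 1: 1/1 normal; order 2: 0/3 normal; order 3: 0/4 normal; order 4: 1/1 normal; order 12: 1/1 normal.
Total normal subgroups: 3.

3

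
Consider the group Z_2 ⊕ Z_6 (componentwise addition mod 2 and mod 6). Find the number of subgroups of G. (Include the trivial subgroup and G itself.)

|G| = 12, so by Lagrange every subgroup order divides 12. Divisors: 1, 2, 3, 4, 6, 12.
Subgroups by order — order 1: 1; order 2: 3; order 3: 1; order 4: 1; order 6: 3; order 12: 1.
Total: 1 + 3 + 1 + 1 + 3 + 1 = 10.

10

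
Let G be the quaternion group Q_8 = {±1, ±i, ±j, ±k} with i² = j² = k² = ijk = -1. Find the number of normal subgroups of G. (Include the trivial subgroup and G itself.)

G has 6 subgroups. Checking conjugation-invariance by order — order 1: 1/1 normal; order 2: 1/1 normal; order 4: 3/3 normal; order 8: 1/1 normal.
Total normal subgroups: 6.

6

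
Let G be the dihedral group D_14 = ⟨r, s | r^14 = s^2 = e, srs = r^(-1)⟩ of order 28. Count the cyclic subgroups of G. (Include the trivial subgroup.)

18

Each element a generates a cyclic subgroup ⟨a⟩; distinct elements may generate the same one (a cyclic group of order d has φ(d) generators).
Cyclic subgroups by order — order 1: 1; order 2: 15; order 7: 1; order 14: 1.
Total: 18.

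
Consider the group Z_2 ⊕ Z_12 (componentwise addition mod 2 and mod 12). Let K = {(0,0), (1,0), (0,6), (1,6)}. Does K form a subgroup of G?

|K| = 4 divides |G| = 24, consistent with Lagrange.
K contains the identity, every element's inverse is in K, and K is closed under +: it is a subgroup.

Yes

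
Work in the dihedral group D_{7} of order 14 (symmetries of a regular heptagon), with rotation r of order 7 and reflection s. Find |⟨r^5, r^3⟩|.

7

|⟨r^5⟩| = 7 and |⟨r^3⟩| = 7, so |H| is a multiple of lcm(7, 7) = 7 and divides |G| = 14.
Closing under the operation: H = {e, r, r^2, r^3, r^4, r^5, r^6}, so |H| = 7.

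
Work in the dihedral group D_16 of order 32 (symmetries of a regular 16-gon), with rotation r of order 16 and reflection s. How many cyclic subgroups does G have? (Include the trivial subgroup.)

21

Group the elements of G by the cyclic subgroup they generate; each cyclic subgroup of order d accounts for φ(d) elements.
Cyclic subgroups by order — order 1: 1; order 2: 17; order 4: 1; order 8: 1; order 16: 1.
Total: 21.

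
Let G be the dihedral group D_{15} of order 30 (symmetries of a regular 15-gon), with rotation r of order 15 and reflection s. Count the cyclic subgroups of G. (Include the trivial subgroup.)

Each element a generates a cyclic subgroup ⟨a⟩; distinct elements may generate the same one (a cyclic group of order d has φ(d) generators).
Cyclic subgroups by order — order 1: 1; order 2: 15; order 3: 1; order 5: 1; order 15: 1.
Total: 19.

19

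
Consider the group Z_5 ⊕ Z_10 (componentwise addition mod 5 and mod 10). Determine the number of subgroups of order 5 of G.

|G| = 50 and 5 | 50, so subgroups of order 5 are possible by Lagrange.
The subgroups of order 5 are: {(0,0), (0,2), (0,4), (0,6), (0,8)}; {(0,0), (1,0), (2,0), (3,0), (4,0)}; {(0,0), (1,2), (2,4), (3,6), (4,8)}; {(0,0), (1,4), (2,8), (3,2), (4,6)}; … (6 in all).
So G has 6 subgroups of order 5.

6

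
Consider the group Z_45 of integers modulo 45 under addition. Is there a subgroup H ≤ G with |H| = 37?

37 does not divide |G| = 45, so by Lagrange no subgroup of order 37 exists.

No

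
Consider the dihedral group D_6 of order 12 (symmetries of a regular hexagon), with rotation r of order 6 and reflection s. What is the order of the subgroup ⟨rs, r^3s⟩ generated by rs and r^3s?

6

|⟨rs⟩| = 2 and |⟨r^3s⟩| = 2, so |H| is a multiple of lcm(2, 2) = 2 and divides |G| = 12.
Closing under the operation: H = {e, r^2, r^4, rs, r^3s, r^5s}, so |H| = 6.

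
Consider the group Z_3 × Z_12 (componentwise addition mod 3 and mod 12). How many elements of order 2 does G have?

1

An element (a,b) has order lcm(ord(a), ord(b)); count pairs with lcm equal to 2.
Enumerating gives 1 such elements.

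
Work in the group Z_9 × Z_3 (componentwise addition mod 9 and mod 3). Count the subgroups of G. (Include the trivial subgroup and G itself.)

10

|G| = 27, so by Lagrange every subgroup order divides 27. Divisors: 1, 3, 9, 27.
Subgroups by order — order 1: 1; order 3: 4; order 9: 4; order 27: 1.
Total: 1 + 4 + 4 + 1 = 10.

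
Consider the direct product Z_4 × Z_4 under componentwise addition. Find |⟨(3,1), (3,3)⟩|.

|⟨(3,1)⟩| = 4 and |⟨(3,3)⟩| = 4, so |H| is a multiple of lcm(4, 4) = 4 and divides |G| = 16.
Closing under the operation: H = {(0,0), (0,2), (1,1), (1,3), (2,0), (2,2), (3,1), (3,3)}, so |H| = 8.

8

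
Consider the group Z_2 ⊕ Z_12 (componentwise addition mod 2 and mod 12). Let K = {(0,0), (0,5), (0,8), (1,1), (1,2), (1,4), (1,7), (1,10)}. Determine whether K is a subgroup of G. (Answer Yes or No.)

(1,7) ∈ K but its inverse (1,5) ∉ K, so K is not a subgroup.

No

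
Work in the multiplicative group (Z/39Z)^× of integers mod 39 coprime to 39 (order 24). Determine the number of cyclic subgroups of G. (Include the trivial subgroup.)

A cyclic subgroup of order d is generated by each of its φ(d) elements of order d, so the cyclic subgroups of order d number (#elements of order d)/φ(d).
Cyclic subgroups by order — order 1: 1; order 2: 3; order 3: 1; order 4: 2; order 6: 3; order 12: 2.
Total: 12.

12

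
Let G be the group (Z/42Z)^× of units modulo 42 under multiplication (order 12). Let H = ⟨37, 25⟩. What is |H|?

3

|⟨37⟩| = 3 and |⟨25⟩| = 3, so |H| is a multiple of lcm(3, 3) = 3 and divides |G| = 12.
Closing under the operation: H = {1, 25, 37}, so |H| = 3.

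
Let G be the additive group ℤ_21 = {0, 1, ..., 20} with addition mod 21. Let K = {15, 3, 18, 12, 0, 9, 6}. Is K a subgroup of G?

Yes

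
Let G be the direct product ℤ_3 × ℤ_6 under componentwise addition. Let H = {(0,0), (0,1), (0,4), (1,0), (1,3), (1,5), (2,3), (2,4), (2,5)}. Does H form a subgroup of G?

(0,1) ∈ H but its inverse (0,5) ∉ H, so H is not a subgroup.

No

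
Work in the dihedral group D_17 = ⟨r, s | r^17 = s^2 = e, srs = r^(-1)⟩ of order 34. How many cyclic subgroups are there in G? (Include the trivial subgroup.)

Group the elements of G by the cyclic subgroup they generate; each cyclic subgroup of order d accounts for φ(d) elements.
Cyclic subgroups by order — order 1: 1; order 2: 17; order 17: 1.
Total: 19.

19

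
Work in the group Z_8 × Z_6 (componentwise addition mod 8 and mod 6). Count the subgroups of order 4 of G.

3

|G| = 48 and 4 | 48, so subgroups of order 4 are possible by Lagrange.
The subgroups of order 4 are: {(0,0), (0,3), (4,0), (4,3)}; {(0,0), (2,0), (4,0), (6,0)}; {(0,0), (2,3), (4,0), (6,3)}.
So G has 3 subgroups of order 4.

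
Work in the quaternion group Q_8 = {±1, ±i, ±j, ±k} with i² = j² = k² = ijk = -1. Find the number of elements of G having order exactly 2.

The elements of order 2 are: -1.
That's 1.

1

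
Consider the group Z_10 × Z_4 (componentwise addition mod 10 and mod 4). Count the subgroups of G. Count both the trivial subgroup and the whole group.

16

|G| = 40, so by Lagrange every subgroup order divides 40. Divisors: 1, 2, 4, 5, 8, 10, 20, 40.
Subgroups by order — order 1: 1; order 2: 3; order 4: 3; order 5: 1; order 8: 1; order 10: 3; order 20: 3; order 40: 1.
Total: 1 + 3 + 3 + 1 + 1 + 3 + 3 + 1 = 16.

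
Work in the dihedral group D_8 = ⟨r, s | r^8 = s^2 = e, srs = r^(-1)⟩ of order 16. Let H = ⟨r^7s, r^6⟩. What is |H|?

8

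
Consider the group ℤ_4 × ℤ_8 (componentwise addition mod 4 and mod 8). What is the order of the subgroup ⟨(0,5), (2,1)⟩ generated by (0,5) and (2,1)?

|⟨(0,5)⟩| = 8 and |⟨(2,1)⟩| = 8, so |H| is a multiple of lcm(8, 8) = 8 and divides |G| = 32.
Closing under the operation: H = {(0,0), (0,1), (0,2), (0,3), (0,4), (0,5), (0,6), (0,7), (2,0), (2,1), (2,2), (2,3), (2,4), (2,5), (2,6), (2,7)}, so |H| = 16.

16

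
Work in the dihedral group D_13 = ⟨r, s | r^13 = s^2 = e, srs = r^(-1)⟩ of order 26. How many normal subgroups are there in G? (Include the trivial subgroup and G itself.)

3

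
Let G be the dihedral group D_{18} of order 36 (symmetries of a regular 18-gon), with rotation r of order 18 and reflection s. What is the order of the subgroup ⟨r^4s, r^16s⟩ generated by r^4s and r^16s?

6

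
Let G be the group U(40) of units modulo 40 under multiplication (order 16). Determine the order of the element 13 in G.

4

Compute successive powers of 13 mod 40: 13, 9, 37, 1; 13^4 ≡ 1 (mod 40).
So |⟨13⟩| = 4.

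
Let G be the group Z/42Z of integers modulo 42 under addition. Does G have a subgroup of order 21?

21 | 42. A subgroup of order 21 is {0, 2, 4, 6, 8, 10, 12, 14, 16, 18, 20, 22, 24, 26, 28, 30, 32, 34, 36, 38, 40}.

Yes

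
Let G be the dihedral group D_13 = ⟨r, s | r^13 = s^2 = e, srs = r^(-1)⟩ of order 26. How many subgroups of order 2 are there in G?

13

|G| = 26 and 2 | 26, so subgroups of order 2 are possible by Lagrange.
The subgroups of order 2 are: {e, r^10s}; {e, r^11s}; {e, r^12s}; {e, r^2s}; … (13 in all).
So G has 13 subgroups of order 2.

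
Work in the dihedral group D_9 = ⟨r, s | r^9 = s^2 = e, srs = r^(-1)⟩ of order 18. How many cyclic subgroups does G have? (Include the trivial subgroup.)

Group the elements of G by the cyclic subgroup they generate; each cyclic subgroup of order d accounts for φ(d) elements.
Cyclic subgroups by order — order 1: 1; order 2: 9; order 3: 1; order 9: 1.
Total: 12.

12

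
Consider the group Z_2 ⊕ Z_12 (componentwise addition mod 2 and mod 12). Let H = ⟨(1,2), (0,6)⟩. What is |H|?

12

|⟨(1,2)⟩| = 6 and |⟨(0,6)⟩| = 2, so |H| is a multiple of lcm(6, 2) = 6 and divides |G| = 24.
Closing under the operation: H = {(0,0), (0,2), (0,4), (0,6), (0,8), (0,10), (1,0), (1,2), (1,4), (1,6), (1,8), (1,10)}, so |H| = 12.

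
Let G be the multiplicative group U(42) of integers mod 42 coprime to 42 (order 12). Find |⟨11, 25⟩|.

|⟨11⟩| = 6 and |⟨25⟩| = 3, so |H| is a multiple of lcm(6, 3) = 6 and divides |G| = 12.
Closing under the operation: H = {1, 11, 23, 25, 29, 37}, so |H| = 6.

6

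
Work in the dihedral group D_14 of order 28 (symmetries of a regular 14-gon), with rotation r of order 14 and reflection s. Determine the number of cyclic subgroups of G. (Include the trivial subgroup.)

Each element a generates a cyclic subgroup ⟨a⟩; distinct elements may generate the same one (a cyclic group of order d has φ(d) generators).
Cyclic subgroups by order — order 1: 1; order 2: 15; order 7: 1; order 14: 1.
Total: 18.

18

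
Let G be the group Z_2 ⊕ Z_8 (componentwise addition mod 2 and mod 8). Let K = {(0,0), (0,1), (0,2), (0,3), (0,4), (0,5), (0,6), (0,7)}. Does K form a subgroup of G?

Yes

|K| = 8 divides |G| = 16, consistent with Lagrange.
K contains the identity, every element's inverse is in K, and K is closed under +: it is a subgroup.
In fact K = ⟨(0,1)⟩.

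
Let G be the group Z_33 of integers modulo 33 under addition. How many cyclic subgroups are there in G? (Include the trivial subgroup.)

Group the elements of G by the cyclic subgroup they generate; each cyclic subgroup of order d accounts for φ(d) elements.
Cyclic subgroups by order — order 1: 1; order 3: 1; order 11: 1; order 33: 1.
Total: 4.

4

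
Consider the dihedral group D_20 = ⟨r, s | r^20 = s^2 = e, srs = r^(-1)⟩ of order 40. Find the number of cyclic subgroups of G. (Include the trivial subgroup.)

Each element a generates a cyclic subgroup ⟨a⟩; distinct elements may generate the same one (a cyclic group of order d has φ(d) generators).
Cyclic subgroups by order — order 1: 1; order 2: 21; order 4: 1; order 5: 1; order 10: 1; order 20: 1.
Total: 26.

26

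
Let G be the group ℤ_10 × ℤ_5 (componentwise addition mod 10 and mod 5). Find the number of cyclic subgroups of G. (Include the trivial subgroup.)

14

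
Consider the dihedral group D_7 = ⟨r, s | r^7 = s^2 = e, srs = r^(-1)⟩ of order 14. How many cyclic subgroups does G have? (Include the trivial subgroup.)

A cyclic subgroup of order d is generated by each of its φ(d) elements of order d, so the cyclic subgroups of order d number (#elements of order d)/φ(d).
Cyclic subgroups by order — order 1: 1; order 2: 7; order 7: 1.
Total: 9.

9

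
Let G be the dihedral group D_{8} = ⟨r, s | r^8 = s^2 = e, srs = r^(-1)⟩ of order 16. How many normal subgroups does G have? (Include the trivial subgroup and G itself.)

7

G has 19 subgroups. Checking conjugation-invariance by order — order 1: 1/1 normal; order 2: 1/9 normal; order 4: 1/5 normal; order 8: 3/3 normal; order 16: 1/1 normal.
Total normal subgroups: 7.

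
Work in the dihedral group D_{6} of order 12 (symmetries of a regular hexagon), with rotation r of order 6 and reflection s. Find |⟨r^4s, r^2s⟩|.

6

|⟨r^4s⟩| = 2 and |⟨r^2s⟩| = 2, so |H| is a multiple of lcm(2, 2) = 2 and divides |G| = 12.
Closing under the operation: H = {e, r^2, r^4, s, r^2s, r^4s}, so |H| = 6.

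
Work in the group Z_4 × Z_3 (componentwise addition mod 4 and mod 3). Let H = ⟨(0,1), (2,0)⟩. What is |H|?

6

|⟨(0,1)⟩| = 3 and |⟨(2,0)⟩| = 2, so |H| is a multiple of lcm(3, 2) = 6 and divides |G| = 12.
Closing under the operation: H = {(0,0), (0,1), (0,2), (2,0), (2,1), (2,2)}, so |H| = 6.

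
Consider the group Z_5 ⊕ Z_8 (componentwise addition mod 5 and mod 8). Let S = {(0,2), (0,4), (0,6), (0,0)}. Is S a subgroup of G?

|S| = 4 divides |G| = 40, consistent with Lagrange.
S contains the identity, every element's inverse is in S, and S is closed under +: it is a subgroup.
In fact S = ⟨(0,2)⟩.

Yes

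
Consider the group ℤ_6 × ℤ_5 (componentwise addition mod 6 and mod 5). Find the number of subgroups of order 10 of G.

1

|G| = 30 and 10 | 30, so subgroups of order 10 are possible by Lagrange.
The subgroups of order 10 are: {(0,0), (0,1), (0,2), (0,3), (0,4), (3,0), (3,1), (3,2), (3,3), (3,4)}.
So G has 1 subgroup of order 10.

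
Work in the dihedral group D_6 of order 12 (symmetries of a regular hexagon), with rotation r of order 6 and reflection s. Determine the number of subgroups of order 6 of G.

3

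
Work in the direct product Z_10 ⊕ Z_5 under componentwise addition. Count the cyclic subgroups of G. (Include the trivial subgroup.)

Group the elements of G by the cyclic subgroup they generate; each cyclic subgroup of order d accounts for φ(d) elements.
Cyclic subgroups by order — order 1: 1; order 2: 1; order 5: 6; order 10: 6.
Total: 14.

14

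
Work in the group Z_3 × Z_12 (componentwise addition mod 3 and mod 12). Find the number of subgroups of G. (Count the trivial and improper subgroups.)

|G| = 36, so by Lagrange every subgroup order divides 36. Divisors: 1, 2, 3, 4, 6, 9, 12, 18, 36.
Subgroups by order — order 1: 1; order 2: 1; order 3: 4; order 4: 1; order 6: 4; order 9: 1; order 12: 4; order 18: 1; order 36: 1.
Total: 1 + 1 + 4 + 1 + 4 + 1 + 4 + 1 + 1 = 18.

18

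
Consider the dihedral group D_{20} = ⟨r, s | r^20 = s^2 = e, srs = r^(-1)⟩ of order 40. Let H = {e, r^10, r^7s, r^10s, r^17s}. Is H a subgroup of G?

No

Closure fails: r^17s · r^10s = r^7 ∉ H. So H is not a subgroup.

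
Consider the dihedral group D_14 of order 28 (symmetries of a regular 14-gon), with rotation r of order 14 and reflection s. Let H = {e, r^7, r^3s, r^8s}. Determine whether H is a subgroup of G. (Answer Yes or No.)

Closure fails: r^8s · r^3s = r^5 ∉ H. So H is not a subgroup.

No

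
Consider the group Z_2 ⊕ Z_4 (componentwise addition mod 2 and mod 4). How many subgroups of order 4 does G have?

|G| = 8 and 4 | 8, so subgroups of order 4 are possible by Lagrange.
The subgroups of order 4 are: {(0,0), (0,1), (0,2), (0,3)}; {(0,0), (0,2), (1,0), (1,2)}; {(0,0), (0,2), (1,1), (1,3)}.
So G has 3 subgroups of order 4.

3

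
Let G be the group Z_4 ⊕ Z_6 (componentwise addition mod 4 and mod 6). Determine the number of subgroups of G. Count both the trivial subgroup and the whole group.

|G| = 24, so by Lagrange every subgroup order divides 24. Divisors: 1, 2, 3, 4, 6, 8, 12, 24.
Subgroups by order — order 1: 1; order 2: 3; order 3: 1; order 4: 3; order 6: 3; order 8: 1; order 12: 3; order 24: 1.
Total: 1 + 3 + 1 + 3 + 3 + 1 + 3 + 1 = 16.

16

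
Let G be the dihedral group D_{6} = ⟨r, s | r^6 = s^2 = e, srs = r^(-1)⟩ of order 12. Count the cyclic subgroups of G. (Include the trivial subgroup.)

10

Group the elements of G by the cyclic subgroup they generate; each cyclic subgroup of order d accounts for φ(d) elements.
Cyclic subgroups by order — order 1: 1; order 2: 7; order 3: 1; order 6: 1.
Total: 10.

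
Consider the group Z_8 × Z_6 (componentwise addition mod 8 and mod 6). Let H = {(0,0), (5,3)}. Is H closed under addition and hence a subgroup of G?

No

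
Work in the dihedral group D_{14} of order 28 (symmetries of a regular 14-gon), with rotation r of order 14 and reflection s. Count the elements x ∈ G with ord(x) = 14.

The elements of order 14 are: r, r^3, r^5, r^9, r^11, r^13.
That's 6.

6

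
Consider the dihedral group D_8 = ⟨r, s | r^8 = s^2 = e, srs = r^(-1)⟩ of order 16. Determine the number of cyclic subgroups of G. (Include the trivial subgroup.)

12

Group the elements of G by the cyclic subgroup they generate; each cyclic subgroup of order d accounts for φ(d) elements.
Cyclic subgroups by order — order 1: 1; order 2: 9; order 4: 1; order 8: 1.
Total: 12.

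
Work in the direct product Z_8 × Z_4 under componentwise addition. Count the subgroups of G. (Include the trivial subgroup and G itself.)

22

|G| = 32, so by Lagrange every subgroup order divides 32. Divisors: 1, 2, 4, 8, 16, 32.
Subgroups by order — order 1: 1; order 2: 3; order 4: 7; order 8: 7; order 16: 3; order 32: 1.
Total: 1 + 3 + 7 + 7 + 3 + 1 = 22.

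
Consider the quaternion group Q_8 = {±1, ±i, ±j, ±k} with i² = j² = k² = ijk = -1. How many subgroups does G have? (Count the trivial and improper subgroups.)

6

|G| = 8, so by Lagrange every subgroup order divides 8. Divisors: 1, 2, 4, 8.
Subgroups by order — order 1: 1; order 2: 1; order 4: 3; order 8: 1.
Total: 1 + 1 + 3 + 1 = 6.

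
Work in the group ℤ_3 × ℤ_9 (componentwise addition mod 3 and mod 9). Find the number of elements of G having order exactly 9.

18

An element (a,b) has order lcm(ord(a), ord(b)); count pairs with lcm equal to 9.
Enumerating gives 18 such elements.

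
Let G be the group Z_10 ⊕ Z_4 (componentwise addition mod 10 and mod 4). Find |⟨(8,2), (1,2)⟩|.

|⟨(8,2)⟩| = 10 and |⟨(1,2)⟩| = 10, so |H| is a multiple of lcm(10, 10) = 10 and divides |G| = 40.
Closing under the operation: H = {(0,0), (0,2), (1,0), (1,2), (2,0), (2,2), (3,0), (3,2), (4,0), (4,2), (5,0), (5,2), (6,0), (6,2), (7,0), (7,2), (8,0), (8,2), (9,0), (9,2)}, so |H| = 20.

20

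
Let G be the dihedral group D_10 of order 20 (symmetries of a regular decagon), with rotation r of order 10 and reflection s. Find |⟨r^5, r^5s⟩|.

4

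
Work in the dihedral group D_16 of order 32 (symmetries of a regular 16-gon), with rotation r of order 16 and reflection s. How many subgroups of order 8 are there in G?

5

|G| = 32 and 8 | 32, so subgroups of order 8 are possible by Lagrange.
The subgroups of order 8 are: {e, r^2, r^4, r^6, r^8, r^10, r^12, r^14}; {e, r^4, r^8, r^12, r^2s, r^6s, r^10s, r^14s}; {e, r^4, r^8, r^12, r^3s, r^7s, r^11s, r^15s}; {e, r^4, r^8, r^12, s, r^4s, r^8s, r^12s}; … (5 in all).
So G has 5 subgroups of order 8.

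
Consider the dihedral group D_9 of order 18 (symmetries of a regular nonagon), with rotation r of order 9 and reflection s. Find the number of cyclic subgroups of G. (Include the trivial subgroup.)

12

Group the elements of G by the cyclic subgroup they generate; each cyclic subgroup of order d accounts for φ(d) elements.
Cyclic subgroups by order — order 1: 1; order 2: 9; order 3: 1; order 9: 1.
Total: 12.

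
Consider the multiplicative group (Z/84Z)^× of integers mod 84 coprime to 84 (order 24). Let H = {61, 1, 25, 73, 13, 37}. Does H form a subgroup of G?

Yes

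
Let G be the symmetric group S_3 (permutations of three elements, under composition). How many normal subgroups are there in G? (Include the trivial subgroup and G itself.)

G has 6 subgroups. Checking conjugation-invariance by order — order 1: 1/1 normal; order 2: 0/3 normal; order 3: 1/1 normal; order 6: 1/1 normal.
Total normal subgroups: 3.

3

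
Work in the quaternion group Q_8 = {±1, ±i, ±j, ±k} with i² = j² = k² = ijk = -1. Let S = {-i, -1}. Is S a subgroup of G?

The identity 1 ∉ S, so S is not a subgroup.

No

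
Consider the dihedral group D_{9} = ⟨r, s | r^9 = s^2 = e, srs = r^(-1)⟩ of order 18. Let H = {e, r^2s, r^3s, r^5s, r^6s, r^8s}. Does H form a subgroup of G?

Closure fails: r^2s · r^8s = r^3 ∉ H. So H is not a subgroup.

No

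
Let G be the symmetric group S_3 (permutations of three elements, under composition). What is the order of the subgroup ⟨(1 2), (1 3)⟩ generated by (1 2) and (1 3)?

6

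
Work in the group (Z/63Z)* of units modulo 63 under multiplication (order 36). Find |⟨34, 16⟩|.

|⟨34⟩| = 6 and |⟨16⟩| = 3, so |H| is a multiple of lcm(6, 3) = 6 and divides |G| = 36.
Closing under the operation: H = {1, 4, 10, 13, 16, 19, 22, 25, 31, 34, 37, 40, 43, 46, 52, 55, 58, 61}, so |H| = 18.

18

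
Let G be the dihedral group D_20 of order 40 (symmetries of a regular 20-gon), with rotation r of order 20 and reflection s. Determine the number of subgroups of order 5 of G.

|G| = 40 and 5 | 40, so subgroups of order 5 are possible by Lagrange.
The subgroups of order 5 are: {e, r^4, r^8, r^12, r^16}.
So G has 1 subgroup of order 5.

1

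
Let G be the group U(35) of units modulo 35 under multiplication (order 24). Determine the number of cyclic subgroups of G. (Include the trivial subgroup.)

A cyclic subgroup of order d is generated by each of its φ(d) elements of order d, so the cyclic subgroups of order d number (#elements of order d)/φ(d).
Cyclic subgroups by order — order 1: 1; order 2: 3; order 3: 1; order 4: 2; order 6: 3; order 12: 2.
Total: 12.

12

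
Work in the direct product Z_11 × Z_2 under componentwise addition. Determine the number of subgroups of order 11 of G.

1

|G| = 22 and 11 | 22, so subgroups of order 11 are possible by Lagrange.
The subgroups of order 11 are: {(0,0), (1,0), (2,0), (3,0), (4,0), (5,0), (6,0), (7,0), (8,0), (9,0), (10,0)}.
So G has 1 subgroup of order 11.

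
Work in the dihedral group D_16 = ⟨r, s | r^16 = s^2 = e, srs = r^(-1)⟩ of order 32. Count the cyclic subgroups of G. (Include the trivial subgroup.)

Each element a generates a cyclic subgroup ⟨a⟩; distinct elements may generate the same one (a cyclic group of order d has φ(d) generators).
Cyclic subgroups by order — order 1: 1; order 2: 17; order 4: 1; order 8: 1; order 16: 1.
Total: 21.

21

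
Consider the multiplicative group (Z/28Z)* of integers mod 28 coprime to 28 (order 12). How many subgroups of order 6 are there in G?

3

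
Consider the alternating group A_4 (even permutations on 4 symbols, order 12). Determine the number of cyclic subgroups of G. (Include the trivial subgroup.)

A cyclic subgroup of order d is generated by each of its φ(d) elements of order d, so the cyclic subgroups of order d number (#elements of order d)/φ(d).
Cyclic subgroups by order — order 1: 1; order 2: 3; order 3: 4.
Total: 8.

8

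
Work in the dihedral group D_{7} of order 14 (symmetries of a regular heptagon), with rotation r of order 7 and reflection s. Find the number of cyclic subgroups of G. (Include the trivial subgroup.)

Group the elements of G by the cyclic subgroup they generate; each cyclic subgroup of order d accounts for φ(d) elements.
Cyclic subgroups by order — order 1: 1; order 2: 7; order 7: 1.
Total: 9.

9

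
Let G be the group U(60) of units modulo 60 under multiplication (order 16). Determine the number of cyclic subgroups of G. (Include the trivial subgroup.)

12

Group the elements of G by the cyclic subgroup they generate; each cyclic subgroup of order d accounts for φ(d) elements.
Cyclic subgroups by order — order 1: 1; order 2: 7; order 4: 4.
Total: 12.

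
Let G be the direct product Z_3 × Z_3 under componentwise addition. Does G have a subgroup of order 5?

No

5 does not divide |G| = 9, so by Lagrange no subgroup of order 5 exists.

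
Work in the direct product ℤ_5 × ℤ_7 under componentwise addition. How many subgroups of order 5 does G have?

|G| = 35 and 5 | 35, so subgroups of order 5 are possible by Lagrange.
The subgroups of order 5 are: {(0,0), (1,0), (2,0), (3,0), (4,0)}.
So G has 1 subgroup of order 5.

1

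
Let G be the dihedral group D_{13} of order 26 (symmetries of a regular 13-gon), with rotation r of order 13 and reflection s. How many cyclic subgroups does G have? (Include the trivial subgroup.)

A cyclic subgroup of order d is generated by each of its φ(d) elements of order d, so the cyclic subgroups of order d number (#elements of order d)/φ(d).
Cyclic subgroups by order — order 1: 1; order 2: 13; order 13: 1.
Total: 15.

15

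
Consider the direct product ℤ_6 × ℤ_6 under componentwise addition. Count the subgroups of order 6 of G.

12

|G| = 36 and 6 | 36, so subgroups of order 6 are possible by Lagrange.
The subgroups of order 6 are: {(0,0), (0,1), (0,2), (0,3), (0,4), (0,5)}; {(0,0), (0,2), (0,4), (3,0), (3,2), (3,4)}; {(0,0), (0,2), (0,4), (3,1), (3,3), (3,5)}; {(0,0), (0,3), (2,0), (2,3), (4,0), (4,3)}; … (12 in all).
So G has 12 subgroups of order 6.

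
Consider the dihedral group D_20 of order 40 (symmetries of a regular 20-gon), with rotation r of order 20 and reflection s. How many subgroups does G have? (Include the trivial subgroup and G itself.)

48

|G| = 40, so by Lagrange every subgroup order divides 40. Divisors: 1, 2, 4, 5, 8, 10, 20, 40.
Subgroups by order — order 1: 1; order 2: 21; order 4: 11; order 5: 1; order 8: 5; order 10: 5; order 20: 3; order 40: 1.
Total: 1 + 21 + 11 + 1 + 5 + 5 + 3 + 1 = 48.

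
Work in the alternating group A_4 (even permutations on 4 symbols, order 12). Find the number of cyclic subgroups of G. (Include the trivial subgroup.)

8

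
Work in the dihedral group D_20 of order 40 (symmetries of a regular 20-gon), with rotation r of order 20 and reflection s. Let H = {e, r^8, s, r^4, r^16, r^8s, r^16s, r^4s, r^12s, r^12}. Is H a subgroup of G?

Yes

|H| = 10 divides |G| = 40, consistent with Lagrange.
H contains the identity, every element's inverse is in H, and H is closed under ·: it is a subgroup.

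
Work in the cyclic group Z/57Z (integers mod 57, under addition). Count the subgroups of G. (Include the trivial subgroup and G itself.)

Subgroups of the cyclic group Z/57Z correspond bijectively to divisors of 57.
Divisors of 57: 1, 3, 19, 57.
So Z/57Z has 4 subgroups.

4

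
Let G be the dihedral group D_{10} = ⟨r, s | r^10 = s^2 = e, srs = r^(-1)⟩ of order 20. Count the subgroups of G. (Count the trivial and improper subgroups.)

|G| = 20, so by Lagrange every subgroup order divides 20. Divisors: 1, 2, 4, 5, 10, 20.
Subgroups by order — order 1: 1; order 2: 11; order 4: 5; order 5: 1; order 10: 3; order 20: 1.
Total: 1 + 11 + 5 + 1 + 3 + 1 = 22.

22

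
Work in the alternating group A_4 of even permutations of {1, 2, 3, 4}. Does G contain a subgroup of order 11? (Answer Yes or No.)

No

11 does not divide |G| = 12, so by Lagrange no subgroup of order 11 exists.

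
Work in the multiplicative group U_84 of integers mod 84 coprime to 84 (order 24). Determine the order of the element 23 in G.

6

Compute successive powers of 23 mod 84: 23, 25, 71, 37, 11, 1; 23^6 ≡ 1 (mod 84).
So |⟨23⟩| = 6.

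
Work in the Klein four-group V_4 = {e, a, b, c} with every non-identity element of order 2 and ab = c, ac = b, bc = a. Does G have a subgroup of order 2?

Yes

2 | 4. A subgroup of order 2 is {e, a}.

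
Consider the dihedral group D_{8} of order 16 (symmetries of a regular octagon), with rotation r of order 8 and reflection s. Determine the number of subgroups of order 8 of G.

3

|G| = 16 and 8 | 16, so subgroups of order 8 are possible by Lagrange.
The subgroups of order 8 are: {e, r, r^2, r^3, r^4, r^5, r^6, r^7}; {e, r^2, r^4, r^6, s, r^2s, r^4s, r^6s}; {e, r^2, r^4, r^6, rs, r^3s, r^5s, r^7s}.
So G has 3 subgroups of order 8.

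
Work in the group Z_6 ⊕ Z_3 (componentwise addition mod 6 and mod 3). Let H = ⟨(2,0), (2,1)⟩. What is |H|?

|⟨(2,0)⟩| = 3 and |⟨(2,1)⟩| = 3, so |H| is a multiple of lcm(3, 3) = 3 and divides |G| = 18.
Closing under the operation: H = {(0,0), (0,1), (0,2), (2,0), (2,1), (2,2), (4,0), (4,1), (4,2)}, so |H| = 9.

9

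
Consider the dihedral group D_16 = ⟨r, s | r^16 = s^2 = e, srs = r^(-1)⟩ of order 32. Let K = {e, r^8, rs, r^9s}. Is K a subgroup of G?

|K| = 4 divides |G| = 32, consistent with Lagrange.
K contains the identity, every element's inverse is in K, and K is closed under ·: it is a subgroup.

Yes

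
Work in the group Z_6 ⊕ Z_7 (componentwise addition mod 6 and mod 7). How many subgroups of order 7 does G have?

1

|G| = 42 and 7 | 42, so subgroups of order 7 are possible by Lagrange.
The subgroups of order 7 are: {(0,0), (0,1), (0,2), (0,3), (0,4), (0,5), (0,6)}.
So G has 1 subgroup of order 7.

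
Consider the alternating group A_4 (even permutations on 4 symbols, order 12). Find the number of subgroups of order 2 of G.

3

|G| = 12 and 2 | 12, so subgroups of order 2 are possible by Lagrange.
The subgroups of order 2 are: {e, (1 2)(3 4)}; {e, (1 3)(2 4)}; {e, (1 4)(2 3)}.
So G has 3 subgroups of order 2.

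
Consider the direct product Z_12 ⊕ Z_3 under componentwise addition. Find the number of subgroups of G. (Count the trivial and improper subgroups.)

18

|G| = 36, so by Lagrange every subgroup order divides 36. Divisors: 1, 2, 3, 4, 6, 9, 12, 18, 36.
Subgroups by order — order 1: 1; order 2: 1; order 3: 4; order 4: 1; order 6: 4; order 9: 1; order 12: 4; order 18: 1; order 36: 1.
Total: 1 + 1 + 4 + 1 + 4 + 1 + 4 + 1 + 1 = 18.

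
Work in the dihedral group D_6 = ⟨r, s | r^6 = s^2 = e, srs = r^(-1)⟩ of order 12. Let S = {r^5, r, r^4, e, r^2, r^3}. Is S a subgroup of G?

|S| = 6 divides |G| = 12, consistent with Lagrange.
S contains the identity, every element's inverse is in S, and S is closed under ·: it is a subgroup.
In fact S = ⟨r^5⟩.

Yes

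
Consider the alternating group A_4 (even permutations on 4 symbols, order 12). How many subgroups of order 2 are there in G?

|G| = 12 and 2 | 12, so subgroups of order 2 are possible by Lagrange.
The subgroups of order 2 are: {e, (1 2)(3 4)}; {e, (1 3)(2 4)}; {e, (1 4)(2 3)}.
So G has 3 subgroups of order 2.

3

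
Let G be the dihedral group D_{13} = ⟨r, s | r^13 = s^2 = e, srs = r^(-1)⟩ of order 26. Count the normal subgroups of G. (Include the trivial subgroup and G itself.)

3

G has 16 subgroups. Checking conjugation-invariance by order — order 1: 1/1 normal; order 2: 0/13 normal; order 13: 1/1 normal; order 26: 1/1 normal.
Total normal subgroups: 3.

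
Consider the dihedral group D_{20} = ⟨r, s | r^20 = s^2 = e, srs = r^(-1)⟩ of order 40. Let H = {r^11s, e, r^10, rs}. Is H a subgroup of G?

Yes

|H| = 4 divides |G| = 40, consistent with Lagrange.
H contains the identity, every element's inverse is in H, and H is closed under ·: it is a subgroup.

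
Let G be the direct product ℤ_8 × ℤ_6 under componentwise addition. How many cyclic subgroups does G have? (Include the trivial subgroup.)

Group the elements of G by the cyclic subgroup they generate; each cyclic subgroup of order d accounts for φ(d) elements.
Cyclic subgroups by order — order 1: 1; order 2: 3; order 3: 1; order 4: 2; order 6: 3; order 8: 2; order 12: 2; order 24: 2.
Total: 16.

16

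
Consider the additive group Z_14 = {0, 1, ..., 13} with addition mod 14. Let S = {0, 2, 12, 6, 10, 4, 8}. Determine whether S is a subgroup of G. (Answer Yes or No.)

|S| = 7 divides |G| = 14, consistent with Lagrange.
S contains the identity, every element's inverse is in S, and S is closed under +: it is a subgroup.
In fact S = ⟨2⟩.

Yes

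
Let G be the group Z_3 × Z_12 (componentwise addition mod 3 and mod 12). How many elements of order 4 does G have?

An element (a,b) has order lcm(ord(a), ord(b)); count pairs with lcm equal to 4.
Enumerating gives 2 such elements.

2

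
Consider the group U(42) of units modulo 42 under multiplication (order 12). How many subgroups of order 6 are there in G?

|G| = 12 and 6 | 12, so subgroups of order 6 are possible by Lagrange.
The subgroups of order 6 are: {1, 11, 23, 25, 29, 37}; {1, 13, 19, 25, 31, 37}; {1, 5, 17, 25, 37, 41}.
So G has 3 subgroups of order 6.

3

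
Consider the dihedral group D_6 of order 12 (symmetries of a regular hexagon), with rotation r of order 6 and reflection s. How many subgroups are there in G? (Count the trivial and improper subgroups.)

|G| = 12, so by Lagrange every subgroup order divides 12. Divisors: 1, 2, 3, 4, 6, 12.
Subgroups by order — order 1: 1; order 2: 7; order 3: 1; order 4: 3; order 6: 3; order 12: 1.
Total: 1 + 7 + 1 + 3 + 3 + 1 = 16.

16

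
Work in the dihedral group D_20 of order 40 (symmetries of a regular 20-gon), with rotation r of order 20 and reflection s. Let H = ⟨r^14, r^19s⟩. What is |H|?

20

|⟨r^14⟩| = 10 and |⟨r^19s⟩| = 2, so |H| is a multiple of lcm(10, 2) = 10 and divides |G| = 40.
Closing under the operation: H = {e, r^2, r^4, r^6, r^8, r^10, r^12, r^14, r^16, r^18, rs, r^3s, r^5s, r^7s, r^9s, r^11s, r^13s, r^15s, r^17s, r^19s}, so |H| = 20.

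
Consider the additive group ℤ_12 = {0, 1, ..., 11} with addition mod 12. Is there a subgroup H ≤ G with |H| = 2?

Yes

2 | 12. A subgroup of order 2 is {0, 6}.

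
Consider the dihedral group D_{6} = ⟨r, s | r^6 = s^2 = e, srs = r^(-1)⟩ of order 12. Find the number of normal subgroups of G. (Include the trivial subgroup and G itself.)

7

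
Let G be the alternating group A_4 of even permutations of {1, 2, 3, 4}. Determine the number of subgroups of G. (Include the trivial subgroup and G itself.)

|G| = 12, so by Lagrange every subgroup order divides 12. Divisors: 1, 2, 3, 4, 6, 12.
Subgroups by order — order 1: 1; order 2: 3; order 3: 4; order 4: 1; order 6: 0; order 12: 1.
Total: 1 + 3 + 4 + 1 + 0 + 1 = 10.

10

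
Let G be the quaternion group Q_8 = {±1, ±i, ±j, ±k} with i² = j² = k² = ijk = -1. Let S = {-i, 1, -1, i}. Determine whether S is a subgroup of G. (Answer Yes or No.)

Yes

|S| = 4 divides |G| = 8, consistent with Lagrange.
S contains the identity, every element's inverse is in S, and S is closed under ·: it is a subgroup.
In fact S = ⟨-i⟩.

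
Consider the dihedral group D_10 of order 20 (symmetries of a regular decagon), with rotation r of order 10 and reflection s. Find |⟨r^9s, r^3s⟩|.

|⟨r^9s⟩| = 2 and |⟨r^3s⟩| = 2, so |H| is a multiple of lcm(2, 2) = 2 and divides |G| = 20.
Closing under the operation: H = {e, r^2, r^4, r^6, r^8, rs, r^3s, r^5s, r^7s, r^9s}, so |H| = 10.

10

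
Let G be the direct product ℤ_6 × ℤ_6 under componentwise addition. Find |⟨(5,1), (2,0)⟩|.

18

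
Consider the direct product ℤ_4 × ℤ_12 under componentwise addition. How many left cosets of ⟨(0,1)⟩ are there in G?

4

|⟨(0,1)⟩| = 12 and |G| = 48.
By Lagrange, [G : H] = |G|/|H| = 48/12 = 4.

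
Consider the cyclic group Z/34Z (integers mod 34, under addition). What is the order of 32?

In Z/34Z, the order of an element a is n/gcd(a, n).
gcd(32, 34) = 2, so |⟨32⟩| = 34/2 = 17.

17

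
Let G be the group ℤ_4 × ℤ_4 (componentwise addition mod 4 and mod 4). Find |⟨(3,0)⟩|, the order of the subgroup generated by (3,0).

The order of (3,0) in Z_4 × Z_4 is lcm(ord(3) in Z_4, ord(0) in Z_4).
ord(3) = 4 and ord(0) = 1, so |⟨(3,0)⟩| = lcm(4, 1) = 4.

4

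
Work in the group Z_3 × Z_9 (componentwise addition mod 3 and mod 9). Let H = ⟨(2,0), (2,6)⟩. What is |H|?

9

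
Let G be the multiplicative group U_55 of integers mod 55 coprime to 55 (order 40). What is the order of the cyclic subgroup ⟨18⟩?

20

Compute successive powers of 18 mod 55: 18, 49, 2, 36, 43, 4, 17, 31, …; 18^20 ≡ 1 (mod 55).
So |⟨18⟩| = 20.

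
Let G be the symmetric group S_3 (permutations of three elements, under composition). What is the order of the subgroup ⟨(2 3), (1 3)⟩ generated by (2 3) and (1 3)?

|⟨(2 3)⟩| = 2 and |⟨(1 3)⟩| = 2, so |H| is a multiple of lcm(2, 2) = 2 and divides |G| = 6.
Closing {(2 3), (1 3)} under the group operation gives all of G, so |H| = 6.

6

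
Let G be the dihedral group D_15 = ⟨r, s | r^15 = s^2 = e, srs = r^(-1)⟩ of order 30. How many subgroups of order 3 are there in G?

1

|G| = 30 and 3 | 30, so subgroups of order 3 are possible by Lagrange.
The subgroups of order 3 are: {e, r^5, r^10}.
So G has 1 subgroup of order 3.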